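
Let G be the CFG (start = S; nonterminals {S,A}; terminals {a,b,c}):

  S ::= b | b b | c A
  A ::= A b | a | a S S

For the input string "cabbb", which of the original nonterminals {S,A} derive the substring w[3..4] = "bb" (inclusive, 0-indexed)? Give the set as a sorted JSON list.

CNF form of G:
  S -> T0 T0 | T2 A | b
  A -> A T0 | T1 X3 | a
  T0 -> b
  T1 -> a
  T2 -> c
  X3 -> S S

Fill CYK table bottom-up — only the sub-triangle for w[3..4]:
  T[3,3] 'b' = {S,T0}  orig:{S}
  T[4,4] 'b' = {S,T0}  orig:{S}
  T[3,4] 'bb' = {S,X3}  orig:{S}

Original NTs in T[3,4] deriving "bb": ["S"]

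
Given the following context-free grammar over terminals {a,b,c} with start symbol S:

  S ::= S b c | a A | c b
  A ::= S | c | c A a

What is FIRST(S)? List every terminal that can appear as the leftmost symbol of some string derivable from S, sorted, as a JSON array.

FIRST sets, iterate to fixpoint:
[1]
  A via A→c: +{c}
  S via S→a A: +{a}
  S via S→c b: +{c}
  FIRST[S]={a,c}  FIRST[A]={c}
[2]
  A via A→S: +{a}
  FIRST[S]={a,c}  FIRST[A]={a,c}
[3] done
  FIRST[S]={a,c}  FIRST[A]={a,c}

FIRST(S) = ["a", "c"]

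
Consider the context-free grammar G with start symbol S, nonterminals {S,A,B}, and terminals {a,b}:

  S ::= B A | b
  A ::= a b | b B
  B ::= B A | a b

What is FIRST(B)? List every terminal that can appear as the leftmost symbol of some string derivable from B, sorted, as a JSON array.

Compute FIRST by fixpoint:
pass 1:
  A via A→a b: +{a}
  A via A→b B: +{b}
  B via B→a b: +{a}
  S via S→B A: +{a}
  S via S→b: +{b}
  S: {a,b}  A: {a,b}  B: {a}
pass 2: — fixpoint
  S: {a,b}  A: {a,b}  B: {a}

FIRST(B) = ["a"]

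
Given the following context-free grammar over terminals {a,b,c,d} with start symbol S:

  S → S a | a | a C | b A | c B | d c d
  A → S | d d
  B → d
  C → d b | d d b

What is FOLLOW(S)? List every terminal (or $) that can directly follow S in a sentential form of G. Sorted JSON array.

FIRST iteration:
round 1:
  A via A→d d: +{d}
  B via B→d: +{d}
  C via C→d b: +{d}
  S via S→a: +{a}
  S via S→b A: +{b}
  S via S→c B: +{c}
  S via S→d c d: +{d}
  S: {a,b,c,d}  A: {d}  B: {d}  C: {d}
round 2:
  A via A→S: +{a,b,c}
  S: {a,b,c,d}  A: {a,b,c,d}  B: {d}  C: {d}
round 3: done
  S: {a,b,c,d}  A: {a,b,c,d}  B: {d}  C: {d}

FOLLOW iteration:
FOLLOW(S) := {$}
[1]
  S→S a: FOLLOW(S) ⊇ FIRST(a) = {a}; new: +{a}
  S→a C: FOLLOW(C) ⊇ FOLLOW(S) ⊇ {$,a}; new: +{$,a}
  S→b A: FOLLOW(A) ⊇ FOLLOW(S) ⊇ {$,a}; new: +{$,a}
  S→c B: FOLLOW(B) ⊇ FOLLOW(S) ⊇ {$,a}; new: +{$,a}
  FOLLOW(S)={$,a}  FOLLOW(A)={$,a}  FOLLOW(B)={$,a}  FOLLOW(C)={$,a}
[2] (no change)
  FOLLOW(S)={$,a}  FOLLOW(A)={$,a}  FOLLOW(B)={$,a}  FOLLOW(C)={$,a}

FOLLOW(S) = ["$", "a"]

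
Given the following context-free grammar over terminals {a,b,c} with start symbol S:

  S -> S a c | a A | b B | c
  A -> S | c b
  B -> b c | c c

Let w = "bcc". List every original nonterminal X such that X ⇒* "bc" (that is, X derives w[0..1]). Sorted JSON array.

Convert to CNF:
  S -> S X4 | T0 A | T2 B | c
  A -> S X3 | T0 A | T1 T2 | T2 B | c
  B -> T1 T1 | T2 T1
  T0 -> a
  T1 -> c
  T2 -> b
  X3 -> T0 T1
  X4 -> T0 T1

CYK table (by increasing span), restricted to cells inside w[0..1]:
  cell(0,0) b: {T2}  orig:{}
  cell(1,1) c: {A,S,T1}  orig:{A,S}
  cell(0,1) bc: {B}

Original NTs in T[0,1] deriving "bc": ["B"]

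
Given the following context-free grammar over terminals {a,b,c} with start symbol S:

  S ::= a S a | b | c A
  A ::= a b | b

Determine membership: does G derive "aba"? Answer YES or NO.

CNF form of G:
  S -> T0 X3 | T2 A | b
  A -> T0 T1 | b
  T0 -> a
  T1 -> b
  T2 -> c
  X3 -> S T0

Fill CYK table bottom-up:
  T[0,0] 'a' = {T0}  orig:{}
  T[1,1] 'b' = {A,S,T1}  orig:{A,S}
  T[2,2] 'a' = {T0}  orig:{}
  T[0,1] 'ab' = {A}
  T[1,2] 'ba' = {X3}  orig:{}
  T[0,2] 'aba' = {S}

S ∈ T[0,2] ⇒ YES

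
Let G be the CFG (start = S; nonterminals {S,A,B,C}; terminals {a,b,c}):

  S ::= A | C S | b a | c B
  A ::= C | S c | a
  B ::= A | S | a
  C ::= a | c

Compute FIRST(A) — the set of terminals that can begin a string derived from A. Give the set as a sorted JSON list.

FIRST iteration:
iter 1:
  A via A→a: +{a}
  B via B→A: +{a}
  C via C→a: +{a}
  C via C→c: +{c}
  S via S→A: +{a}
  S via S→C S: +{c}
  S via S→b a: +{b}
  FIRST(S)={a,b,c}  FIRST(A)={a}  FIRST(B)={a}  FIRST(C)={a,c}
iter 2:
  A via A→C: +{c}
  A via A→S c: +{b}
  B via B→A: +{b,c}
  FIRST(S)={a,b,c}  FIRST(A)={a,b,c}  FIRST(B)={a,b,c}  FIRST(C)={a,c}
iter 3: — fixpoint
  FIRST(S)={a,b,c}  FIRST(A)={a,b,c}  FIRST(B)={a,b,c}  FIRST(C)={a,c}

FIRST(A) = ["a", "b", "c"]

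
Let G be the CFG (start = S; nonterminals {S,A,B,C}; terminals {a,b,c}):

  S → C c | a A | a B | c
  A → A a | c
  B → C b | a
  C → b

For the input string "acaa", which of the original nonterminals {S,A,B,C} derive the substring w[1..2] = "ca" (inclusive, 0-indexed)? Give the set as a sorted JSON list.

CNF form of G:
  S -> C T2 | T0 A | T0 B | c
  A -> A T0 | c
  B -> C T1 | a
  C -> b
  T0 -> a
  T1 -> b
  T2 -> c

Fill CYK table bottom-up (cells [i..j] with 1 ≤ i ≤ j ≤ 2 only):
  cell(1,1) c: {A,S,T2}  orig:{A,S}
  cell(2,2) a: {B,T0}  orig:{B}
  cell(1,2) ca: {A}

Original NTs in T[1,2] deriving "ca": ["A"]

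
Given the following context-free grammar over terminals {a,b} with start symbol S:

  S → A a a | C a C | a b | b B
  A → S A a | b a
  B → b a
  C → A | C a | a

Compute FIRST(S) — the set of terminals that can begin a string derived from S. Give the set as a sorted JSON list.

FIRST iteration:
[1]
  A via A→b a: +{b}
  B via B→b a: +{b}
  C via C→A: +{b}
  C via C→a: +{a}
  S via S→A a a: +{b}
  S via S→C a C: +{a}
  S: {a,b}  A: {b}  B: {b}  C: {a,b}
[2]
  A via A→S A a: +{a}
  S: {a,b}  A: {a,b}  B: {b}  C: {a,b}
[3] done
  S: {a,b}  A: {a,b}  B: {b}  C: {a,b}

FIRST(S) = ["a", "b"]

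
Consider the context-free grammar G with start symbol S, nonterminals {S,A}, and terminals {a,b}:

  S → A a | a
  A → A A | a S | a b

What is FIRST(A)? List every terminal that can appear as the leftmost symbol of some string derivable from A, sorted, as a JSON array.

FIRST iteration:
pass 1:
  A via A→a S: +{a}
  S via S→A a: +{a}
  FIRST(S)={a}  FIRST(A)={a}
pass 2: (stable)
  FIRST(S)={a}  FIRST(A)={a}

FIRST(A) = ["a"]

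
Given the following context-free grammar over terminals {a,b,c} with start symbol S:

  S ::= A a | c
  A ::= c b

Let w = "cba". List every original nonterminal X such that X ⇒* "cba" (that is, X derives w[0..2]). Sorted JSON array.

Convert to CNF:
  S -> A T2 | c
  A -> T0 T1
  T0 -> c
  T1 -> b
  T2 -> a

Fill CYK table bottom-up, restricted to cells inside w[0..2]:
  cell(0,0) c: {S,T0}  orig:{S}
  cell(1,1) b: {T1}  orig:{}
  cell(2,2) a: {T2}  orig:{}
  cell(0,1) cb: {A}
  cell(1,2) ba: ∅
  cell(0,2) cba: {S}

Original NTs in T[0,2] deriving "cba": ["S"]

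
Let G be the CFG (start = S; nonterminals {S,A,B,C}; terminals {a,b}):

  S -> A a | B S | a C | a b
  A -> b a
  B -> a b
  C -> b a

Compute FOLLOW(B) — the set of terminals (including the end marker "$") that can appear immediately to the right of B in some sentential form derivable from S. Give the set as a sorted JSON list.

FIRST iteration:
iter 1:
  A via A→b a: +{b}
  B via B→a b: +{a}
  C via C→b a: +{b}
  S via S→A a: +{b}
  S via S→B S: +{a}
  S: {a,b}  A: {b}  B: {a}  C: {b}
iter 2: (stable)
  S: {a,b}  A: {b}  B: {a}  C: {b}

FOLLOW iteration:
initialize: $ ∈ FOLLOW(S)
[1]
  S→A a: FOLLOW(A) ⊇ FIRST(a) = {a}; new: +{a}
  S→B S: FOLLOW(B) ⊇ FIRST(S) = {a,b}; new: +{a,b}
  S→a C: FOLLOW(C) ⊇ FOLLOW(S) ⊇ {$}; new: +{$}
  S: {$}  A: {a}  B: {a,b}  C: {$}
[2] (stable)
  S: {$}  A: {a}  B: {a,b}  C: {$}

FOLLOW(B) = ["a", "b"]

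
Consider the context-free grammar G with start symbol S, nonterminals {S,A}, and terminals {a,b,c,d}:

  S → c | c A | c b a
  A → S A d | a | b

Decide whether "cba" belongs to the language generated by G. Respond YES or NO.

Convert to CNF:
  S -> T1 A | T1 X5 | c
  A -> S X4 | a | b
  T0 -> d
  T1 -> c
  T2 -> b
  T3 -> a
  X4 -> A T0
  X5 -> T2 T3

CYK fill:
  cell(0,0) c: {S,T1}  orig:{S}
  cell(1,1) b: {A,T2}  orig:{A}
  cell(2,2) a: {A,T3}  orig:{A}
  cell(0,1) cb: {S}
  cell(1,2) ba: {X5}  orig:{}
  cell(0,2) cba: {S}

S ∈ T[0,2] ⇒ YES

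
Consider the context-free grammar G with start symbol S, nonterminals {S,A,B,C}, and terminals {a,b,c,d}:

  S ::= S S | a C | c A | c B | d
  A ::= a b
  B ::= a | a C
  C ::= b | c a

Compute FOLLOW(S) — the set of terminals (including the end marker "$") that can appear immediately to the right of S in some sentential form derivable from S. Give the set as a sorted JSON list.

FIRST iteration:
pass 1:
  A via A→a b: +{a}
  B via B→a: +{a}
  C via C→b: +{b}
  C via C→c a: +{c}
  S via S→a C: +{a}
  S via S→c A: +{c}
  S via S→d: +{d}
  FIRST[S]={a,c,d}  FIRST[A]={a}  FIRST[B]={a}  FIRST[C]={b,c}
pass 2: (no change)
  FIRST[S]={a,c,d}  FIRST[A]={a}  FIRST[B]={a}  FIRST[C]={b,c}

FOLLOW iteration:
initialize: $ ∈ FOLLOW(S)
round 1:
  S→S S: FOLLOW(S) ⊇ FIRST(S) = {a,c,d}; new: +{a,c,d}
  S→a C: FOLLOW(C) ⊇ FOLLOW(S) ⊇ {$,a,c,d}; new: +{$,a,c,d}
  S→c A: FOLLOW(A) ⊇ FOLLOW(S) ⊇ {$,a,c,d}; new: +{$,a,c,d}
  S→c B: FOLLOW(B) ⊇ FOLLOW(S) ⊇ {$,a,c,d}; new: +{$,a,c,d}
  FOLLOW[S]={$,a,c,d}  FOLLOW[A]={$,a,c,d}  FOLLOW[B]={$,a,c,d}  FOLLOW[C]={$,a,c,d}
round 2: done
  FOLLOW[S]={$,a,c,d}  FOLLOW[A]={$,a,c,d}  FOLLOW[B]={$,a,c,d}  FOLLOW[C]={$,a,c,d}

FOLLOW(S) = ["$", "a", "c", "d"]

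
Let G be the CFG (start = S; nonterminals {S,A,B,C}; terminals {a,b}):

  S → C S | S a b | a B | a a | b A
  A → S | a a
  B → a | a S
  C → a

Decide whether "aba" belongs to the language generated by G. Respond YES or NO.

CNF form of G:
  S -> C S | S X3 | T0 B | T0 T0 | T1 A
  A -> C S | S X2 | T0 B | T0 T0 | T1 A
  B -> T0 S | a
  C -> a
  T0 -> a
  T1 -> b
  X2 -> T0 T1
  X3 -> T0 T1

CYK fill:
  T[0,0] 'a' = {B,C,T0}  orig:{B,C}
  T[1,1] 'b' = {T1}  orig:{}
  T[2,2] 'a' = {B,C,T0}  orig:{B,C}
  T[0,1] 'ab' = {X2,X3}  orig:{}
  T[1,2] 'ba' = ∅
  T[0,2] 'aba' = ∅

S ∉ T[0,2] ⇒ NO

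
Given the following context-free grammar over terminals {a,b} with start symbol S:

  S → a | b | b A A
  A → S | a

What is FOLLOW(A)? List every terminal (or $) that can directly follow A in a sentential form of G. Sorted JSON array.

FIRST sets, iterate to fixpoint:
[1]
  A via A→a: +{a}
  S via S→a: +{a}
  S via S→b: +{b}
  FIRST[S]={a,b}  FIRST[A]={a}
[2]
  A via A→S: +{b}
  FIRST[S]={a,b}  FIRST[A]={a,b}
[3] (no change)
  FIRST[S]={a,b}  FIRST[A]={a,b}

FOLLOW sets:
initialize: $ ∈ FOLLOW(S)
[1]
  S→b A A: FOLLOW(A) ⊇ FIRST(A) = {a,b}; new: +{a,b}
  S→b A A: FOLLOW(A) ⊇ FOLLOW(S) ⊇ {$}; new: +{$}
  FOLLOW[S]={$}  FOLLOW[A]={$,a,b}
[2]
  A→S: FOLLOW(S) ⊇ FOLLOW(A) ⊇ {$,a,b}; new: +{a,b}
  FOLLOW[S]={$,a,b}  FOLLOW[A]={$,a,b}
[3] (stable)
  FOLLOW[S]={$,a,b}  FOLLOW[A]={$,a,b}

FOLLOW(A) = ["$", "a", "b"]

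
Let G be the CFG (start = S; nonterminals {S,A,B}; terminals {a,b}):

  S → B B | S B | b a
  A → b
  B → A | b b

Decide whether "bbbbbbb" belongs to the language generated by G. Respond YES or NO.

Convert to CNF:
  S -> B B | S B | T0 T1
  A -> b
  B -> T0 T0 | b
  T0 -> b
  T1 -> a

Fill CYK table bottom-up:
  cell(0,0) b: {A,B,T0}  orig:{A,B}
  cell(1,1) b: {A,B,T0}  orig:{A,B}
  cell(2,2) b: {A,B,T0}  orig:{A,B}
  cell(3,3) b: {A,B,T0}  orig:{A,B}
  cell(4,4) b: {A,B,T0}  orig:{A,B}
  cell(5,5) b: {A,B,T0}  orig:{A,B}
  cell(6,6) b: {A,B,T0}  orig:{A,B}
  cell(0,1) bb: {B,S}
  cell(1,2) bb: {B,S}
  cell(2,3) bb: {B,S}
  cell(3,4) bb: {B,S}
  cell(4,5) bb: {B,S}
  cell(5,6) bb: {B,S}
  cell(0,2) bbb: {S}
  cell(1,3) bbb: {S}
  cell(2,4) bbb: {S}
  cell(3,5) bbb: {S}
  cell(4,6) bbb: {S}
  cell(0,3) bbbb: {S}
  cell(1,4) bbbb: {S}
  cell(2,5) bbbb: {S}
  cell(3,6) bbbb: {S}
  cell(0,4) bbbbb: {S}
  cell(1,5) bbbbb: {S}
  cell(2,6) bbbbb: {S}
  cell(0,5) bbbbbb: {S}
  cell(1,6) bbbbbb: {S}
  cell(0,6) bbbbbbb: {S}

S ∈ T[0,6] ⇒ YES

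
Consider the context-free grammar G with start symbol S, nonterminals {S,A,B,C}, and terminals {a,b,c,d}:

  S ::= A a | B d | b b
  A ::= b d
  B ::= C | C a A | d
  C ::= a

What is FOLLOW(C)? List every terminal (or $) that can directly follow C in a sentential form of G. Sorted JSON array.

FIRST sets, iterate to fixpoint:
pass 1:
  A via A→b d: +{b}
  B via B→d: +{d}
  C via C→a: +{a}
  S via S→A a: +{b}
  S via S→B d: +{d}
  FIRST[S]={b,d}  FIRST[A]={b}  FIRST[B]={d}  FIRST[C]={a}
pass 2:
  B via B→C: +{a}
  S via S→B d: +{a}
  FIRST[S]={a,b,d}  FIRST[A]={b}  FIRST[B]={a,d}  FIRST[C]={a}
pass 3: (no change)
  FIRST[S]={a,b,d}  FIRST[A]={b}  FIRST[B]={a,d}  FIRST[C]={a}

FOLLOW sets:
initialize: $ ∈ FOLLOW(S)
[1]
  B→C a A: FOLLOW(C) ⊇ FIRST(a) = {a}; new: +{a}
  S→A a: FOLLOW(A) ⊇ FIRST(a) = {a}; new: +{a}
  S→B d: FOLLOW(B) ⊇ FIRST(d) = {d}; new: +{d}
  FOLLOW[S]={$}  FOLLOW[A]={a}  FOLLOW[B]={d}  FOLLOW[C]={a}
[2]
  B→C: FOLLOW(C) ⊇ FOLLOW(B) ⊇ {d}; new: +{d}
  B→C a A: FOLLOW(A) ⊇ FOLLOW(B) ⊇ {d}; new: +{d}
  FOLLOW[S]={$}  FOLLOW[A]={a,d}  FOLLOW[B]={d}  FOLLOW[C]={a,d}
[3] done
  FOLLOW[S]={$}  FOLLOW[A]={a,d}  FOLLOW[B]={d}  FOLLOW[C]={a,d}

FOLLOW(C) = ["a", "d"]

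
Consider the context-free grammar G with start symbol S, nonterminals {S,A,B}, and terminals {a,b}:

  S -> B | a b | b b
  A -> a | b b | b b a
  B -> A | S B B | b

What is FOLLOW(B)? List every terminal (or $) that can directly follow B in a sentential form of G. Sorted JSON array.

FIRST sets, iterate to fixpoint:
pass 1:
  A via A→a: +{a}
  A via A→b b: +{b}
  B via B→A: +{a,b}
  S via S→B: +{a,b}
  FIRST[S]={a,b}  FIRST[A]={a,b}  FIRST[B]={a,b}
pass 2: (no change)
  FIRST[S]={a,b}  FIRST[A]={a,b}  FIRST[B]={a,b}

FOLLOW sets:
seed FOLLOW(S) with $
[1]
  B→S B B: FOLLOW(S) ⊇ FIRST(B) = {a,b}; new: +{a,b}
  B→S B B: FOLLOW(B) ⊇ FIRST(B) = {a,b}; new: +{a,b}
  S→B: FOLLOW(B) ⊇ FOLLOW(S) ⊇ {$,a,b}; new: +{$}
  FOLLOW[S]={$,a,b}  FOLLOW[A]={}  FOLLOW[B]={$,a,b}
[2]
  B→A: FOLLOW(A) ⊇ FOLLOW(B) ⊇ {$,a,b}; new: +{$,a,b}
  FOLLOW[S]={$,a,b}  FOLLOW[A]={$,a,b}  FOLLOW[B]={$,a,b}
[3] (no change)
  FOLLOW[S]={$,a,b}  FOLLOW[A]={$,a,b}  FOLLOW[B]={$,a,b}

FOLLOW(B) = ["$", "a", "b"]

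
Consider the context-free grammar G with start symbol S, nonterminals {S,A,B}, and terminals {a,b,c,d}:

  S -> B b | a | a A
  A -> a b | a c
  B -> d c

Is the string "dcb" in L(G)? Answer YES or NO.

Convert to CNF:
  S -> B T1 | T0 A | a
  A -> T0 T1 | T0 T2
  B -> T3 T2
  T0 -> a
  T1 -> b
  T2 -> c
  T3 -> d

CYK table (by increasing span):
  T[0,0] 'd' = {T3}  orig:{}
  T[1,1] 'c' = {T2}  orig:{}
  T[2,2] 'b' = {T1}  orig:{}
  T[0,1] 'dc' = {B}
  T[1,2] 'cb' = ∅
  T[0,2] 'dcb' = {S}

S ∈ T[0,2] ⇒ YES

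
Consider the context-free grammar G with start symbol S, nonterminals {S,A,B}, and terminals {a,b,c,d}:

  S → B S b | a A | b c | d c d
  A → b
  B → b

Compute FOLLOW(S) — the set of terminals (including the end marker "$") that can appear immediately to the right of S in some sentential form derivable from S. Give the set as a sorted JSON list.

FIRST iteration:
round 1:
  A via A→b: +{b}
  B via B→b: +{b}
  S via S→B S b: +{b}
  S via S→a A: +{a}
  S via S→d c d: +{d}
  S: {a,b,d}  A: {b}  B: {b}
round 2: (stable)
  S: {a,b,d}  A: {b}  B: {b}

FOLLOW iteration:
FOLLOW(S) := {$}
iter 1:
  S→B S b: FOLLOW(B) ⊇ FIRST(S) = {a,b,d}; new: +{a,b,d}
  S→B S b: FOLLOW(S) ⊇ FIRST(b) = {b}; new: +{b}
  S→a A: FOLLOW(A) ⊇ FOLLOW(S) ⊇ {$,b}; new: +{$,b}
  FOLLOW(S)={$,b}  FOLLOW(A)={$,b}  FOLLOW(B)={a,b,d}
iter 2: done
  FOLLOW(S)={$,b}  FOLLOW(A)={$,b}  FOLLOW(B)={a,b,d}

FOLLOW(S) = ["$", "b"]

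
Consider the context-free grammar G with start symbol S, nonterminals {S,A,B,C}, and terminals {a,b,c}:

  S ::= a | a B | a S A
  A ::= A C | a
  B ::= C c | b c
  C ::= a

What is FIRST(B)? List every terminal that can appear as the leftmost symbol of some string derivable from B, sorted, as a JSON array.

FIRST sets, iterate to fixpoint:
iter 1:
  A via A→a: +{a}
  B via B→b c: +{b}
  C via C→a: +{a}
  S via S→a: +{a}
  S: {a}  A: {a}  B: {b}  C: {a}
iter 2:
  B via B→C c: +{a}
  S: {a}  A: {a}  B: {a,b}  C: {a}
iter 3: — fixpoint
  S: {a}  A: {a}  B: {a,b}  C: {a}

FIRST(B) = ["a", "b"]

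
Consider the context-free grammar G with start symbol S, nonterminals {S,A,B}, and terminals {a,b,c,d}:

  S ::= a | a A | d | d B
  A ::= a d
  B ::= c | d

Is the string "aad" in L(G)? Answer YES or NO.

Convert to CNF:
  S -> T0 A | T1 B | a | d
  A -> T0 T1
  B -> c | d
  T0 -> a
  T1 -> d

Fill CYK table bottom-up:
  [0..0]={S,T0}  "a"  orig:{S}
  [1..1]={S,T0}  "a"  orig:{S}
  [2..2]={B,S,T1}  "d"  orig:{B,S}
  [0..1]=∅  "aa"
  [1..2]={A}  "ad"
  [0..2]={S}  "aad"

S ∈ T[0,2] ⇒ YES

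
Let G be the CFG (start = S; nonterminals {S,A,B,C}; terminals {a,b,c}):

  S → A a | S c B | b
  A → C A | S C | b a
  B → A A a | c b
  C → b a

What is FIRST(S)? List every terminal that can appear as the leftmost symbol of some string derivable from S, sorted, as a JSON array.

FIRST iteration:
[1]
  A via A→b a: +{b}
  B via B→A A a: +{b}
  B via B→c b: +{c}
  C via C→b a: +{b}
  S via S→A a: +{b}
  FIRST[S]={b}  FIRST[A]={b}  FIRST[B]={b,c}  FIRST[C]={b}
[2] (no change)
  FIRST[S]={b}  FIRST[A]={b}  FIRST[B]={b,c}  FIRST[C]={b}

FIRST(S) = ["b"]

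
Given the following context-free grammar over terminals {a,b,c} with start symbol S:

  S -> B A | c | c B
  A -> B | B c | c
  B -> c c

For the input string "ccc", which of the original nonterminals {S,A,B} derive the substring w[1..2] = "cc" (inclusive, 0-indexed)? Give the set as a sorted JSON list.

Convert to CNF:
  S -> B A | T0 B | c
  A -> B T0 | T0 T0 | c
  B -> T0 T0
  T0 -> c

CYK fill, restricted to cells inside w[1..2]:
  cell(1,1) c: {A,S,T0}  orig:{A,S}
  cell(2,2) c: {A,S,T0}  orig:{A,S}
  cell(1,2) cc: {A,B}

Original NTs in T[1,2] deriving "cc": ["A", "B"]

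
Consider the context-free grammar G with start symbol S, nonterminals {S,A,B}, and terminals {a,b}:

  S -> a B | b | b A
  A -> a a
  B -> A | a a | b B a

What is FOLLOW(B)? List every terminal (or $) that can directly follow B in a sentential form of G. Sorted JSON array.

FIRST sets, iterate to fixpoint:
round 1:
  A via A→a a: +{a}
  B via B→A: +{a}
  B via B→b B a: +{b}
  S via S→a B: +{a}
  S via S→b: +{b}
  FIRST(S)={a,b}  FIRST(A)={a}  FIRST(B)={a,b}
round 2: — fixpoint
  FIRST(S)={a,b}  FIRST(A)={a}  FIRST(B)={a,b}

Compute FOLLOW by fixpoint:
initialize: $ ∈ FOLLOW(S)
[1]
  B→b B a: FOLLOW(B) ⊇ FIRST(a) = {a}; new: +{a}
  S→a B: FOLLOW(B) ⊇ FOLLOW(S) ⊇ {$}; new: +{$}
  S→b A: FOLLOW(A) ⊇ FOLLOW(S) ⊇ {$}; new: +{$}
  FOLLOW[S]={$}  FOLLOW[A]={$}  FOLLOW[B]={$,a}
[2]
  B→A: FOLLOW(A) ⊇ FOLLOW(B) ⊇ {$,a}; new: +{a}
  FOLLOW[S]={$}  FOLLOW[A]={$,a}  FOLLOW[B]={$,a}
[3] — fixpoint
  FOLLOW[S]={$}  FOLLOW[A]={$,a}  FOLLOW[B]={$,a}

FOLLOW(B) = ["$", "a"]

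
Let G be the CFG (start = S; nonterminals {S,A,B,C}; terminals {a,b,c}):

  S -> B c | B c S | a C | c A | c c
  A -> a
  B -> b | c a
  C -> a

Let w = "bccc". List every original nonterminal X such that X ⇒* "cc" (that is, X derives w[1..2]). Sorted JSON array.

CNF form of G:
  S -> B T0 | B X2 | T0 A | T0 T0 | T1 C
  A -> a
  B -> T0 T1 | b
  C -> a
  T0 -> c
  T1 -> a
  X2 -> T0 S

CYK fill (cells [i..j] with 1 ≤ i ≤ j ≤ 2 only):
  T[1,1] 'c' = {T0}  orig:{}
  T[2,2] 'c' = {T0}  orig:{}
  T[1,2] 'cc' = {S}

Original NTs in T[1,2] deriving "cc": ["S"]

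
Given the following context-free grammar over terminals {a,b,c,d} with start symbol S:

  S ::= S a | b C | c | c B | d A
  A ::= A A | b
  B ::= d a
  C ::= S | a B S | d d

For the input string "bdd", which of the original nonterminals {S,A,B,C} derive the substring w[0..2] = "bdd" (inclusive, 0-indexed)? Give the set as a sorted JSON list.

Convert to CNF:
  S -> S T1 | T0 A | T2 C | T3 B | c
  A -> A A | b
  B -> T0 T1
  C -> S T1 | T0 A | T0 T0 | T1 X4 | T2 C | T3 B | c
  T0 -> d
  T1 -> a
  T2 -> b
  T3 -> c
  X4 -> B S

CYK fill (cells [i..j] with 0 ≤ i ≤ j ≤ 2 only):
  [0..0]={A,T2}  "b"  orig:{A}
  [1..1]={T0}  "d"  orig:{}
  [2..2]={T0}  "d"  orig:{}
  [0..1]=∅  "bd"
  [1..2]={C}  "dd"
  [0..2]={C,S}  "bdd"

Original NTs in T[0,2] deriving "bdd": ["C", "S"]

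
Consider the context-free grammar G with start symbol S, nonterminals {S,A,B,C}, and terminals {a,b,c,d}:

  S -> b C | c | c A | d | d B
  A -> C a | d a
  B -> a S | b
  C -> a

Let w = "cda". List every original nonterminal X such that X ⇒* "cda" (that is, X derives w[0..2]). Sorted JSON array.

Convert to CNF:
  S -> T1 B | T2 C | T3 A | c | d
  A -> C T0 | T1 T0
  B -> T0 S | b
  C -> a
  T0 -> a
  T1 -> d
  T2 -> b
  T3 -> c

CYK table (by increasing span) (cells [i..j] with 0 ≤ i ≤ j ≤ 2 only):
  [0..0]={S,T3}  "c"  orig:{S}
  [1..1]={S,T1}  "d"  orig:{S}
  [2..2]={C,T0}  "a"  orig:{C}
  [0..1]=∅  "cd"
  [1..2]={A}  "da"
  [0..2]={S}  "cda"

Original NTs in T[0,2] deriving "cda": ["S"]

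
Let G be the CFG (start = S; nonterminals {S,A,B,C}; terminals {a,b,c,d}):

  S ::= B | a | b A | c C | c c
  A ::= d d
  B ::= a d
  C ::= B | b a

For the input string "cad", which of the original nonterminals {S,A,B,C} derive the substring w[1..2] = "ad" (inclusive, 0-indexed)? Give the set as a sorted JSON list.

Convert to CNF:
  S -> T1 T0 | T2 A | T3 C | T3 T3 | a
  A -> T0 T0
  B -> T1 T0
  C -> T1 T0 | T2 T1
  T0 -> d
  T1 -> a
  T2 -> b
  T3 -> c

CYK table (by increasing span) — only the sub-triangle for w[1..2]:
  T[1,1] 'a' = {S,T1}  orig:{S}
  T[2,2] 'd' = {T0}  orig:{}
  T[1,2] 'ad' = {B,C,S}

Original NTs in T[1,2] deriving "ad": ["B", "C", "S"]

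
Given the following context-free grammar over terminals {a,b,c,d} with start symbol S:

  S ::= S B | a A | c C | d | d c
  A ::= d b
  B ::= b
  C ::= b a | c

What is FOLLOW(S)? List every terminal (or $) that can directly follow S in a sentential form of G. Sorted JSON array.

FIRST sets, iterate to fixpoint:
[1]
  A via A→d b: +{d}
  B via B→b: +{b}
  C via C→b a: +{b}
  C via C→c: +{c}
  S via S→a A: +{a}
  S via S→c C: +{c}
  S via S→d: +{d}
  FIRST(S)={a,c,d}  FIRST(A)={d}  FIRST(B)={b}  FIRST(C)={b,c}
[2] (stable)
  FIRST(S)={a,c,d}  FIRST(A)={d}  FIRST(B)={b}  FIRST(C)={b,c}

FOLLOW sets:
initialize: $ ∈ FOLLOW(S)
round 1:
  S→S B: FOLLOW(S) ⊇ FIRST(B) = {b}; new: +{b}
  S→S B: FOLLOW(B) ⊇ FOLLOW(S) ⊇ {$,b}; new: +{$,b}
  S→a A: FOLLOW(A) ⊇ FOLLOW(S) ⊇ {$,b}; new: +{$,b}
  S→c C: FOLLOW(C) ⊇ FOLLOW(S) ⊇ {$,b}; new: +{$,b}
  FOLLOW(S)={$,b}  FOLLOW(A)={$,b}  FOLLOW(B)={$,b}  FOLLOW(C)={$,b}
round 2: done
  FOLLOW(S)={$,b}  FOLLOW(A)={$,b}  FOLLOW(B)={$,b}  FOLLOW(C)={$,b}

FOLLOW(S) = ["$", "b"]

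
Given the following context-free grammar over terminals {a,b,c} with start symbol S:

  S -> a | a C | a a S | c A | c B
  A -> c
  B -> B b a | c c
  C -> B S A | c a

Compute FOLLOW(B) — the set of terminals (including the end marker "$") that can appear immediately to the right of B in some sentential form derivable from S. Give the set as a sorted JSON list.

FIRST sets, iterate to fixpoint:
pass 1:
  A via A→c: +{c}
  B via B→c c: +{c}
  C via C→B S A: +{c}
  S via S→a: +{a}
  S via S→c A: +{c}
  FIRST[S]={a,c}  FIRST[A]={c}  FIRST[B]={c}  FIRST[C]={c}
pass 2: (stable)
  FIRST[S]={a,c}  FIRST[A]={c}  FIRST[B]={c}  FIRST[C]={c}

FOLLOW iteration:
FOLLOW(S) := {$}
pass 1:
  B→B b a: FOLLOW(B) ⊇ FIRST(b) = {b}; new: +{b}
  C→B S A: FOLLOW(B) ⊇ FIRST(S) = {a,c}; new: +{a,c}
  C→B S A: FOLLOW(S) ⊇ FIRST(A) = {c}; new: +{c}
  S→a C: FOLLOW(C) ⊇ FOLLOW(S) ⊇ {$,c}; new: +{$,c}
  S→c A: FOLLOW(A) ⊇ FOLLOW(S) ⊇ {$,c}; new: +{$,c}
  S→c B: FOLLOW(B) ⊇ FOLLOW(S) ⊇ {$,c}; new: +{$}
  S: {$,c}  A: {$,c}  B: {$,a,b,c}  C: {$,c}
pass 2: (no change)
  S: {$,c}  A: {$,c}  B: {$,a,b,c}  C: {$,c}

FOLLOW(B) = ["$", "a", "b", "c"]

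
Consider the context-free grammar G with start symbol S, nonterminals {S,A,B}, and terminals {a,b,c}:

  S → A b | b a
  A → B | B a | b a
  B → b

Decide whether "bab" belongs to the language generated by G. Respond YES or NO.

CNF form of G:
  S -> A T1 | T1 T0
  A -> B T0 | T1 T0 | b
  B -> b
  T0 -> a
  T1 -> b

CYK fill:
  T[0,0] 'b' = {A,B,T1}  orig:{A,B}
  T[1,1] 'a' = {T0}  orig:{}
  T[2,2] 'b' = {A,B,T1}  orig:{A,B}
  T[0,1] 'ba' = {A,S}
  T[1,2] 'ab' = ∅
  T[0,2] 'bab' = {S}

S ∈ T[0,2] ⇒ YES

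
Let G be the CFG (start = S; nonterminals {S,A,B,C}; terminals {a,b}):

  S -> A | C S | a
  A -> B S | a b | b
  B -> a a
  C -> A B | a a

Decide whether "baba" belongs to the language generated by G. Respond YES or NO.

CNF form of G:
  S -> B S | C S | T0 T1 | a | b
  A -> B S | T0 T1 | b
  B -> T0 T0
  C -> A B | T0 T0
  T0 -> a
  T1 -> b

CYK table (by increasing span):
  [0..0]={A,S,T1}  "b"  orig:{A,S}
  [1..1]={S,T0}  "a"  orig:{S}
  [2..2]={A,S,T1}  "b"  orig:{A,S}
  [3..3]={S,T0}  "a"  orig:{S}
  [0..1]=∅  "ba"
  [1..2]={A,S}  "ab"
  [2..3]=∅  "ba"
  [0..2]=∅  "bab"
  [1..3]=∅  "aba"
  [0..3]=∅  "baba"

S ∉ T[0,3] ⇒ NO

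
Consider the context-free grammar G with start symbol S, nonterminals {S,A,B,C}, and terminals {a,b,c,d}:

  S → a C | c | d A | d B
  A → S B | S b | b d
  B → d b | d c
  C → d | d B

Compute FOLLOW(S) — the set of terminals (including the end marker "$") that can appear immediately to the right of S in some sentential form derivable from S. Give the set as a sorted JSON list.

FIRST sets, iterate to fixpoint:
round 1:
  A via A→b d: +{b}
  B via B→d b: +{d}
  C via C→d: +{d}
  S via S→a C: +{a}
  S via S→c: +{c}
  S via S→d A: +{d}
  S: {a,c,d}  A: {b}  B: {d}  C: {d}
round 2:
  A via A→S B: +{a,c,d}
  S: {a,c,d}  A: {a,b,c,d}  B: {d}  C: {d}
round 3: done
  S: {a,c,d}  A: {a,b,c,d}  B: {d}  C: {d}

Compute FOLLOW by fixpoint:
initialize: $ ∈ FOLLOW(S)
round 1:
  A→S B: FOLLOW(S) ⊇ FIRST(B) = {d}; new: +{d}
  A→S b: FOLLOW(S) ⊇ FIRST(b) = {b}; new: +{b}
  S→a C: FOLLOW(C) ⊇ FOLLOW(S) ⊇ {$,b,d}; new: +{$,b,d}
  S→d A: FOLLOW(A) ⊇ FOLLOW(S) ⊇ {$,b,d}; new: +{$,b,d}
  S→d B: FOLLOW(B) ⊇ FOLLOW(S) ⊇ {$,b,d}; new: +{$,b,d}
  S: {$,b,d}  A: {$,b,d}  B: {$,b,d}  C: {$,b,d}
round 2: done
  S: {$,b,d}  A: {$,b,d}  B: {$,b,d}  C: {$,b,d}

FOLLOW(S) = ["$", "b", "d"]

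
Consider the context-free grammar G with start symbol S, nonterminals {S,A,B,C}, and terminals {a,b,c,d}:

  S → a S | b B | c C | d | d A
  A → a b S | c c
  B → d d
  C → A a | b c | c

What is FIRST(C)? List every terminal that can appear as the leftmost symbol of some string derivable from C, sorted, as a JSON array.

FIRST iteration:
round 1:
  A via A→a b S: +{a}
  A via A→c c: +{c}
  B via B→d d: +{d}
  C via C→A a: +{a,c}
  C via C→b c: +{b}
  S via S→a S: +{a}
  S via S→b B: +{b}
  S via S→c C: +{c}
  S via S→d: +{d}
  FIRST[S]={a,b,c,d}  FIRST[A]={a,c}  FIRST[B]={d}  FIRST[C]={a,b,c}
round 2: (no change)
  FIRST[S]={a,b,c,d}  FIRST[A]={a,c}  FIRST[B]={d}  FIRST[C]={a,b,c}

FIRST(C) = ["a", "b", "c"]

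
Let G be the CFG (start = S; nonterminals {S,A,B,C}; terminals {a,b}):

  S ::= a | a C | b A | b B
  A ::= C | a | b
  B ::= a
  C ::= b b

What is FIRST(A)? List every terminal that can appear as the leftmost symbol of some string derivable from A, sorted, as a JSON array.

FIRST sets, iterate to fixpoint:
round 1:
  A via A→a: +{a}
  A via A→b: +{b}
  B via B→a: +{a}
  C via C→b b: +{b}
  S via S→a: +{a}
  S via S→b A: +{b}
  FIRST(S)={a,b}  FIRST(A)={a,b}  FIRST(B)={a}  FIRST(C)={b}
round 2: (stable)
  FIRST(S)={a,b}  FIRST(A)={a,b}  FIRST(B)={a}  FIRST(C)={b}

FIRST(A) = ["a", "b"]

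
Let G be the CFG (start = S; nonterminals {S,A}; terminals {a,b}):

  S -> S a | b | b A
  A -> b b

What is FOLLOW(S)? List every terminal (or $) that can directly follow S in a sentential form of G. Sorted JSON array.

FIRST sets, iterate to fixpoint:
round 1:
  A via A→b b: +{b}
  S via S→b: +{b}
  S: {b}  A: {b}
round 2: — fixpoint
  S: {b}  A: {b}

FOLLOW iteration:
initialize: $ ∈ FOLLOW(S)
iter 1:
  S→S a: FOLLOW(S) ⊇ FIRST(a) = {a}; new: +{a}
  S→b A: FOLLOW(A) ⊇ FOLLOW(S) ⊇ {$,a}; new: +{$,a}
  FOLLOW(S)={$,a}  FOLLOW(A)={$,a}
iter 2: (stable)
  FOLLOW(S)={$,a}  FOLLOW(A)={$,a}

FOLLOW(S) = ["$", "a"]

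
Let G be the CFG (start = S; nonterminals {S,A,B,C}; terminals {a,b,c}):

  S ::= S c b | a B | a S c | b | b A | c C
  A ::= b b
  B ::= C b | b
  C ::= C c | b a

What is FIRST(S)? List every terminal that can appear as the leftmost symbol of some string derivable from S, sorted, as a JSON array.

FIRST sets, iterate to fixpoint:
pass 1:
  A via A→b b: +{b}
  B via B→b: +{b}
  C via C→b a: +{b}
  S via S→a B: +{a}
  S via S→b: +{b}
  S via S→c C: +{c}
  FIRST(S)={a,b,c}  FIRST(A)={b}  FIRST(B)={b}  FIRST(C)={b}
pass 2: — fixpoint
  FIRST(S)={a,b,c}  FIRST(A)={b}  FIRST(B)={b}  FIRST(C)={b}

FIRST(S) = ["a", "b", "c"]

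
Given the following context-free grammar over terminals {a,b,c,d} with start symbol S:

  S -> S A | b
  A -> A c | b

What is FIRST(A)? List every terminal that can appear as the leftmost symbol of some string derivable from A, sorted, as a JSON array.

Compute FIRST by fixpoint:
round 1:
  A via A→b: +{b}
  S via S→b: +{b}
  FIRST(S)={b}  FIRST(A)={b}
round 2: — fixpoint
  FIRST(S)={b}  FIRST(A)={b}

FIRST(A) = ["b"]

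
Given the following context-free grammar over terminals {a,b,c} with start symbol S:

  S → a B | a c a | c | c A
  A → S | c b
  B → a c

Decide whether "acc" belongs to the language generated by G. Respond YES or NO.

CNF form of G:
  S -> T0 B | T0 X4 | T1 A | c
  A -> T0 B | T0 X3 | T1 A | T1 T2 | c
  B -> T0 T1
  T0 -> a
  T1 -> c
  T2 -> b
  X3 -> T1 T0
  X4 -> T1 T0

CYK fill:
  cell(0,0) a: {T0}  orig:{}
  cell(1,1) c: {A,S,T1}  orig:{A,S}
  cell(2,2) c: {A,S,T1}  orig:{A,S}
  cell(0,1) ac: {B}
  cell(1,2) cc: {A,S}
  cell(0,2) acc: ∅

S ∉ T[0,2] ⇒ NO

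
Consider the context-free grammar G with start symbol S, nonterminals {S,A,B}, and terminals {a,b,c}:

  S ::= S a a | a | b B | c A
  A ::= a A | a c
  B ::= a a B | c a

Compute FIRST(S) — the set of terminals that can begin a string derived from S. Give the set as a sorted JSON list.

FIRST sets, iterate to fixpoint:
round 1:
  A via A→a A: +{a}
  B via B→a a B: +{a}
  B via B→c a: +{c}
  S via S→a: +{a}
  S via S→b B: +{b}
  S via S→c A: +{c}
  FIRST[S]={a,b,c}  FIRST[A]={a}  FIRST[B]={a,c}
round 2: done
  FIRST[S]={a,b,c}  FIRST[A]={a}  FIRST[B]={a,c}

FIRST(S) = ["a", "b", "c"]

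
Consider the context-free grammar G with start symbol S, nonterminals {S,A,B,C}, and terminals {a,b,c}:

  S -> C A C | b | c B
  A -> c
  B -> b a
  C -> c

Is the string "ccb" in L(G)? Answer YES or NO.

Convert to CNF:
  S -> C X3 | T2 B | b
  A -> c
  B -> T0 T1
  C -> c
  T0 -> b
  T1 -> a
  T2 -> c
  X3 -> A C

Fill CYK table bottom-up:
  [0..0]={A,C,T2}  "c"  orig:{A,C}
  [1..1]={A,C,T2}  "c"  orig:{A,C}
  [2..2]={S,T0}  "b"  orig:{S}
  [0..1]={X3}  "cc"  orig:{}
  [1..2]=∅  "cb"
  [0..2]=∅  "ccb"

S ∉ T[0,2] ⇒ NO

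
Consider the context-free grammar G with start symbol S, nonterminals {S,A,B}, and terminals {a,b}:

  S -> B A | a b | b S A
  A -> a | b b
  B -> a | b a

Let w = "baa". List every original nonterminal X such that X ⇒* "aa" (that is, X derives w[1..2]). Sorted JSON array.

CNF form of G:
  S -> B A | T0 X2 | T1 T0
  A -> T0 T0 | a
  B -> T0 T1 | a
  T0 -> b
  T1 -> a
  X2 -> S A

CYK fill, restricted to cells inside w[1..2]:
  [1..1]={A,B,T1}  "a"  orig:{A,B}
  [2..2]={A,B,T1}  "a"  orig:{A,B}
  [1..2]={S}  "aa"

Original NTs in T[1,2] deriving "aa": ["S"]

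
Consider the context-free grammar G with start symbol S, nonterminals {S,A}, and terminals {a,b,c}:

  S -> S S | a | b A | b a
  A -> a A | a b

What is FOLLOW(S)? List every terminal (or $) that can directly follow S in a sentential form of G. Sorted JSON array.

FIRST iteration:
iter 1:
  A via A→a A: +{a}
  S via S→a: +{a}
  S via S→b A: +{b}
  S: {a,b}  A: {a}
iter 2: done
  S: {a,b}  A: {a}

FOLLOW iteration:
seed FOLLOW(S) with $
pass 1:
  S→S S: FOLLOW(S) ⊇ FIRST(S) = {a,b}; new: +{a,b}
  S→b A: FOLLOW(A) ⊇ FOLLOW(S) ⊇ {$,a,b}; new: +{$,a,b}
  FOLLOW(S)={$,a,b}  FOLLOW(A)={$,a,b}
pass 2: (no change)
  FOLLOW(S)={$,a,b}  FOLLOW(A)={$,a,b}

FOLLOW(S) = ["$", "a", "b"]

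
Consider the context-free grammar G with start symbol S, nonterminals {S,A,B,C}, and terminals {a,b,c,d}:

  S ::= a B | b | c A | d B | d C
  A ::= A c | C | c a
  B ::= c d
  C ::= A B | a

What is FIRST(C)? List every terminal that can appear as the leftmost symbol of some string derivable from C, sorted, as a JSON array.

FIRST sets, iterate to fixpoint:
pass 1:
  A via A→c a: +{c}
  B via B→c d: +{c}
  C via C→A B: +{c}
  C via C→a: +{a}
  S via S→a B: +{a}
  S via S→b: +{b}
  S via S→c A: +{c}
  S via S→d B: +{d}
  FIRST[S]={a,b,c,d}  FIRST[A]={c}  FIRST[B]={c}  FIRST[C]={a,c}
pass 2:
  A via A→C: +{a}
  FIRST[S]={a,b,c,d}  FIRST[A]={a,c}  FIRST[B]={c}  FIRST[C]={a,c}
pass 3: — fixpoint
  FIRST[S]={a,b,c,d}  FIRST[A]={a,c}  FIRST[B]={c}  FIRST[C]={a,c}

FIRST(C) = ["a", "c"]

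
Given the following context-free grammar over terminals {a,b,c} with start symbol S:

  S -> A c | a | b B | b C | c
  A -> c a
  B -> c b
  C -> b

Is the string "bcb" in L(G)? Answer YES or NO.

Convert to CNF:
  S -> A T0 | T2 B | T2 C | a | c
  A -> T0 T1
  B -> T0 T2
  C -> b
  T0 -> c
  T1 -> a
  T2 -> b

CYK fill:
  cell(0,0) b: {C,T2}  orig:{C}
  cell(1,1) c: {S,T0}  orig:{S}
  cell(2,2) b: {C,T2}  orig:{C}
  cell(0,1) bc: ∅
  cell(1,2) cb: {B}
  cell(0,2) bcb: {S}

S ∈ T[0,2] ⇒ YES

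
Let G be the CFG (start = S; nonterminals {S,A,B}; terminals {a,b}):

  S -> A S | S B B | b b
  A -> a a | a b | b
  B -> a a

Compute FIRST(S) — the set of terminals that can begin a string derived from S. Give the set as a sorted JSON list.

Compute FIRST by fixpoint:
round 1:
  A via A→a a: +{a}
  A via A→b: +{b}
  B via B→a a: +{a}
  S via S→A S: +{a,b}
  S: {a,b}  A: {a,b}  B: {a}
round 2: (stable)
  S: {a,b}  A: {a,b}  B: {a}

FIRST(S) = ["a", "b"]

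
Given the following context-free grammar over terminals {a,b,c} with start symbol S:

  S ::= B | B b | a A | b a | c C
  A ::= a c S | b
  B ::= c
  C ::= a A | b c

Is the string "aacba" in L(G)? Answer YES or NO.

CNF form of G:
  S -> B T2 | T0 A | T1 C | T2 T0 | c
  A -> T0 X3 | b
  B -> c
  C -> T0 A | T2 T1
  T0 -> a
  T1 -> c
  T2 -> b
  X3 -> T1 S

CYK fill:
  [0..0]={T0}  "a"  orig:{}
  [1..1]={T0}  "a"  orig:{}
  [2..2]={B,S,T1}  "c"  orig:{B,S}
  [3..3]={A,T2}  "b"  orig:{A}
  [4..4]={T0}  "a"  orig:{}
  [0..1]=∅  "aa"
  [1..2]=∅  "ac"
  [2..3]={S}  "cb"
  [3..4]={S}  "ba"
  [0..2]=∅  "aac"
  [1..3]=∅  "acb"
  [2..4]={X3}  "cba"  orig:{}
  [0..3]=∅  "aacb"
  [1..4]={A}  "acba"
  [0..4]={C,S}  "aacba"

S ∈ T[0,4] ⇒ YES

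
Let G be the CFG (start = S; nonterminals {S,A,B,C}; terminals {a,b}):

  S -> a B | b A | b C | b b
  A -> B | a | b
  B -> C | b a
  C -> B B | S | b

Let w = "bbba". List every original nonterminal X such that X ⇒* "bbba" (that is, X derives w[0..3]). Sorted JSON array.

Convert to CNF:
  S -> T0 B | T1 A | T1 C | T1 T1
  A -> B B | T0 B | T1 A | T1 C | T1 T0 | T1 T1 | a | b
  B -> B B | T0 B | T1 A | T1 C | T1 T0 | T1 T1 | b
  C -> B B | T0 B | T1 A | T1 C | T1 T1 | b
  T0 -> a
  T1 -> b

CYK fill — only the sub-triangle for w[0..3]:
  cell(0,0) b: {A,B,C,T1}  orig:{A,B,C}
  cell(1,1) b: {A,B,C,T1}  orig:{A,B,C}
  cell(2,2) b: {A,B,C,T1}  orig:{A,B,C}
  cell(3,3) a: {A,T0}  orig:{A}
  cell(0,1) bb: {A,B,C,S}
  cell(1,2) bb: {A,B,C,S}
  cell(2,3) ba: {A,B,C,S}
  cell(0,2) bbb: {A,B,C,S}
  cell(1,3) bba: {A,B,C,S}
  cell(0,3) bbba: {A,B,C,S}

Original NTs in T[0,3] deriving "bbba": ["A", "B", "C", "S"]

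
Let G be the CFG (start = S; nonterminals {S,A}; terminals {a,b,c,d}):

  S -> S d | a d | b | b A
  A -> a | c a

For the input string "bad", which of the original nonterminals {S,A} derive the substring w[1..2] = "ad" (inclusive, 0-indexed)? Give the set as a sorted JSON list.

Convert to CNF:
  S -> S T2 | T1 T2 | T3 A | b
  A -> T0 T1 | a
  T0 -> c
  T1 -> a
  T2 -> d
  T3 -> b

CYK fill (cells [i..j] with 1 ≤ i ≤ j ≤ 2 only):
  T[1,1] 'a' = {A,T1}  orig:{A}
  T[2,2] 'd' = {T2}  orig:{}
  T[1,2] 'ad' = {S}

Original NTs in T[1,2] deriving "ad": ["S"]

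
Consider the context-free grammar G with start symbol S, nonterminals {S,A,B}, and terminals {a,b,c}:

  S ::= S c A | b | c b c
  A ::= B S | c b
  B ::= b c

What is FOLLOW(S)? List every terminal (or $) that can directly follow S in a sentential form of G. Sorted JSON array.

FIRST sets, iterate to fixpoint:
pass 1:
  A via A→c b: +{c}
  B via B→b c: +{b}
  S via S→b: +{b}
  S via S→c b c: +{c}
  FIRST[S]={b,c}  FIRST[A]={c}  FIRST[B]={b}
pass 2:
  A via A→B S: +{b}
  FIRST[S]={b,c}  FIRST[A]={b,c}  FIRST[B]={b}
pass 3: — fixpoint
  FIRST[S]={b,c}  FIRST[A]={b,c}  FIRST[B]={b}

FOLLOW iteration:
seed FOLLOW(S) with $
iter 1:
  A→B S: FOLLOW(B) ⊇ FIRST(S) = {b,c}; new: +{b,c}
  S→S c A: FOLLOW(S) ⊇ FIRST(c) = {c}; new: +{c}
  S→S c A: FOLLOW(A) ⊇ FOLLOW(S) ⊇ {$,c}; new: +{$,c}
  S: {$,c}  A: {$,c}  B: {b,c}
iter 2: — fixpoint
  S: {$,c}  A: {$,c}  B: {b,c}

FOLLOW(S) = ["$", "c"]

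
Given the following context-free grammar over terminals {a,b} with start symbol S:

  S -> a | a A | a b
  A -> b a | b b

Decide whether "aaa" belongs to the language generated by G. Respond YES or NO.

CNF form of G:
  S -> T1 A | T1 T0 | a
  A -> T0 T0 | T0 T1
  T0 -> b
  T1 -> a

CYK fill:
  cell(0,0) a: {S,T1}  orig:{S}
  cell(1,1) a: {S,T1}  orig:{S}
  cell(2,2) a: {S,T1}  orig:{S}
  cell(0,1) aa: ∅
  cell(1,2) aa: ∅
  cell(0,2) aaa: ∅

S ∉ T[0,2] ⇒ NO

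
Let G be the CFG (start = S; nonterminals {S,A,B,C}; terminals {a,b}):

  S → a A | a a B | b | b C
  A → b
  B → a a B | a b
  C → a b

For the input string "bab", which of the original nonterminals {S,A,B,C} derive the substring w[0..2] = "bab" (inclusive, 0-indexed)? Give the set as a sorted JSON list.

Convert to CNF:
  S -> T0 A | T0 X3 | T1 C | b
  A -> b
  B -> T0 T1 | T0 X2
  C -> T0 T1
  T0 -> a
  T1 -> b
  X2 -> T0 B
  X3 -> T0 B

Fill CYK table bottom-up (cells [i..j] with 0 ≤ i ≤ j ≤ 2 only):
  cell(0,0) b: {A,S,T1}  orig:{A,S}
  cell(1,1) a: {T0}  orig:{}
  cell(2,2) b: {A,S,T1}  orig:{A,S}
  cell(0,1) ba: ∅
  cell(1,2) ab: {B,C,S}
  cell(0,2) bab: {S}

Original NTs in T[0,2] deriving "bab": ["S"]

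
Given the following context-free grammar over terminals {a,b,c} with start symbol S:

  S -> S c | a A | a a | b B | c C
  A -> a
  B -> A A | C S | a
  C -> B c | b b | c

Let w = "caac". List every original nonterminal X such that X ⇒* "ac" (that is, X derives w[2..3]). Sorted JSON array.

Convert to CNF:
  S -> S T0 | T0 C | T1 B | T2 A | T2 T2
  A -> a
  B -> A A | C S | a
  C -> B T0 | T1 T1 | c
  T0 -> c
  T1 -> b
  T2 -> a

CYK table (by increasing span) (cells [i..j] with 2 ≤ i ≤ j ≤ 3 only):
  cell(2,2) a: {A,B,T2}  orig:{A,B}
  cell(3,3) c: {C,T0}  orig:{C}
  cell(2,3) ac: {C}

Original NTs in T[2,3] deriving "ac": ["C"]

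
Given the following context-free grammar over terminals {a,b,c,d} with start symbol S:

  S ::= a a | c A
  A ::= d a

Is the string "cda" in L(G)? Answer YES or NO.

Convert to CNF:
  S -> T1 T1 | T2 A
  A -> T0 T1
  T0 -> d
  T1 -> a
  T2 -> c

CYK fill:
  T[0,0] 'c' = {T2}  orig:{}
  T[1,1] 'd' = {T0}  orig:{}
  T[2,2] 'a' = {T1}  orig:{}
  T[0,1] 'cd' = ∅
  T[1,2] 'da' = {A}
  T[0,2] 'cda' = {S}

S ∈ T[0,2] ⇒ YES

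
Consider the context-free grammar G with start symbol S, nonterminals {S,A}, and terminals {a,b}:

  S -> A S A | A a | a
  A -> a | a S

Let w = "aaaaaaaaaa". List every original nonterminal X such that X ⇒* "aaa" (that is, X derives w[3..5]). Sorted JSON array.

Convert to CNF:
  S -> A T0 | A X1 | a
  A -> T0 S | a
  T0 -> a
  X1 -> S A

CYK fill (cells [i..j] with 3 ≤ i ≤ j ≤ 5 only):
  T[3,3] 'a' = {A,S,T0}  orig:{A,S}
  T[4,4] 'a' = {A,S,T0}  orig:{A,S}
  T[5,5] 'a' = {A,S,T0}  orig:{A,S}
  T[3,4] 'aa' = {A,S,X1}  orig:{A,S}
  T[4,5] 'aa' = {A,S,X1}  orig:{A,S}
  T[3,5] 'aaa' = {A,S,X1}  orig:{A,S}

Original NTs in T[3,5] deriving "aaa": ["A", "S"]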